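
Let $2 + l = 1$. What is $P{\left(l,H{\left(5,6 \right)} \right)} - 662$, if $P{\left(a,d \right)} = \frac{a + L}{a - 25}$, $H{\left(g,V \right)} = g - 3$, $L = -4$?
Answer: $- \frac{17207}{26} \approx -661.81$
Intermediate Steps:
$H{\left(g,V \right)} = -3 + g$
$l = -1$ ($l = -2 + 1 = -1$)
$P{\left(a,d \right)} = \frac{-4 + a}{-25 + a}$ ($P{\left(a,d \right)} = \frac{a - 4}{a - 25} = \frac{-4 + a}{-25 + a}$)
$P{\left(l,H{\left(5,6 \right)} \right)} - 662 = \frac{-4 - 1}{-25 - 1} - 662 = \frac{1}{-26} \left(-5\right) - 662 = \left(- \frac{1}{26}\right) \left(-5\right) - 662 = \frac{5}{26} - 662 = - \frac{17207}{26}$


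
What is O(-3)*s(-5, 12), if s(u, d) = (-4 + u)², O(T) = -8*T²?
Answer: -5832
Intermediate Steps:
O(-3)*s(-5, 12) = (-8*(-3)²)*(-4 - 5)² = -8*9*(-9)² = -72*81 = -5832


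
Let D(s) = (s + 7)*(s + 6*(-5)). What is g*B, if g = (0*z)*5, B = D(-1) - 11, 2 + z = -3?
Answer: 0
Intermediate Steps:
z = -5 (z = -2 - 3 = -5)
D(s) = (-30 + s)*(7 + s) (D(s) = (7 + s)*(s - 30) = (7 + s)*(-30 + s) = (-30 + s)*(7 + s))
B = -197 (B = (-210 + (-1)**2 - 23*(-1)) - 11 = (-210 + 1 + 23) - 11 = -186 - 11 = -197)
g = 0 (g = (0*(-5))*5 = 0*5 = 0)
g*B = 0*(-197) = 0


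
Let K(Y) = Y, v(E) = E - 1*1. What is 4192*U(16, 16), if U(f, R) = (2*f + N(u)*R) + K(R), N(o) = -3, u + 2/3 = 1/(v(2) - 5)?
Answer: 0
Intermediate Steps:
v(E) = -1 + E (v(E) = E - 1 = -1 + E)
u = -11/12 (u = -2/3 + 1/((-1 + 2) - 5) = -2/3 + 1/(1 - 5) = -2/3 + 1/(-4) = -2/3 - 1/4 = -11/12 ≈ -0.91667)
U(f, R) = -2*R + 2*f (U(f, R) = (2*f - 3*R) + R = (-3*R + 2*f) + R = -2*R + 2*f)
4192*U(16, 16) = 4192*(-2*16 + 2*16) = 4192*(-32 + 32) = 4192*0 = 0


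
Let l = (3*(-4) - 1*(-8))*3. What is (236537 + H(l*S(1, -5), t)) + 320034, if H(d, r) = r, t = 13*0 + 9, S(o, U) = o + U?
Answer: 556580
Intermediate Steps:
S(o, U) = U + o
l = -12 (l = (-12 + 8)*3 = -4*3 = -12)
t = 9 (t = 0 + 9 = 9)
(236537 + H(l*S(1, -5), t)) + 320034 = (236537 + 9) + 320034 = 236546 + 320034 = 556580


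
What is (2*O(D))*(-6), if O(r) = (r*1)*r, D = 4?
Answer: -192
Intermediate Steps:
O(r) = r**2 (O(r) = r*r = r**2)
(2*O(D))*(-6) = (2*4**2)*(-6) = (2*16)*(-6) = 32*(-6) = -192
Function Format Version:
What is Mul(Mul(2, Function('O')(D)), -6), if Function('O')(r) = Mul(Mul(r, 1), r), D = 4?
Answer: -192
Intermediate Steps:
Function('O')(r) = Pow(r, 2) (Function('O')(r) = Mul(r, r) = Pow(r, 2))
Mul(Mul(2, Function('O')(D)), -6) = Mul(Mul(2, Pow(4, 2)), -6) = Mul(Mul(2, 16), -6) = Mul(32, -6) = -192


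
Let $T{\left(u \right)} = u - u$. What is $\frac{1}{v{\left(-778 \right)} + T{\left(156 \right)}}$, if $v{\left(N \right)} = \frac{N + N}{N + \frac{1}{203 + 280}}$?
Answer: $\frac{375773}{751548} \approx 0.5$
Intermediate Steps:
$T{\left(u \right)} = 0$
$v{\left(N \right)} = \frac{2 N}{\frac{1}{483} + N}$ ($v{\left(N \right)} = \frac{2 N}{N + \frac{1}{483}} = \frac{2 N}{\frac{1}{483} + N}$)
$\frac{1}{v{\left(-778 \right)} + T{\left(156 \right)}} = \frac{1}{966 \left(-778\right) \frac{1}{1 + 483 \left(-778\right)} + 0} = \frac{1}{966 \left(-778\right) \frac{1}{1 - 375774} + 0} = \frac{1}{966 \left(-778\right) \frac{1}{-375773} + 0} = \frac{1}{966 \left(-778\right) \left(- \frac{1}{375773}\right) + 0} = \frac{1}{\frac{751548}{375773} + 0} = \frac{1}{\frac{751548}{375773}} = \frac{375773}{751548}$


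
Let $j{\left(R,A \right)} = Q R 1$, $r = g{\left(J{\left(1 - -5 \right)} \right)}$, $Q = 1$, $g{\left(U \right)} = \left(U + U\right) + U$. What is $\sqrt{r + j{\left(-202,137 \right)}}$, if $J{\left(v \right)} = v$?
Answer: $2 i \sqrt{46} \approx 13.565 i$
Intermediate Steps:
$g{\left(U \right)} = 3 U$ ($g{\left(U \right)} = 2 U + U = 3 U$)
$r = 18$ ($r = 3 \left(1 - -5\right) = 3 \left(1 + 5\right) = 3 \cdot 6 = 18$)
$j{\left(R,A \right)} = R$ ($j{\left(R,A \right)} = 1 R 1 = R 1 = R$)
$\sqrt{r + j{\left(-202,137 \right)}} = \sqrt{18 - 202} = \sqrt{-184} = 2 i \sqrt{46}$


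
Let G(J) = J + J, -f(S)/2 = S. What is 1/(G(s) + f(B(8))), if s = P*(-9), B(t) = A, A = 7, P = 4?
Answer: -1/86 ≈ -0.011628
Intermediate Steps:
B(t) = 7
f(S) = -2*S
s = -36 (s = 4*(-9) = -36)
G(J) = 2*J
1/(G(s) + f(B(8))) = 1/(2*(-36) - 2*7) = 1/(-72 - 14) = 1/(-86) = -1/86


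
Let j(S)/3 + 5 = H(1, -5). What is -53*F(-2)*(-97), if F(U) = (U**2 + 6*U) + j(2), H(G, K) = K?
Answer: -195358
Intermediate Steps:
j(S) = -30 (j(S) = -15 + 3*(-5) = -15 - 15 = -30)
F(U) = -30 + U**2 + 6*U (F(U) = (U**2 + 6*U) - 30 = -30 + U**2 + 6*U)
-53*F(-2)*(-97) = -53*(-30 + (-2)**2 + 6*(-2))*(-97) = -53*(-30 + 4 - 12)*(-97) = -53*(-38)*(-97) = 2014*(-97) = -195358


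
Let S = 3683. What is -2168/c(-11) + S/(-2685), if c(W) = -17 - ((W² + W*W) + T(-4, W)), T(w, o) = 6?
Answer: 969017/142305 ≈ 6.8094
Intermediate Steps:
c(W) = -23 - 2*W² (c(W) = -17 - ((W² + W*W) + 6) = -17 - ((W² + W²) + 6) = -17 - (2*W² + 6) = -17 - (6 + 2*W²) = -17 + (-6 - 2*W²) = -23 - 2*W²)
-2168/c(-11) + S/(-2685) = -2168/(-23 - 2*(-11)²) + 3683/(-2685) = -2168/(-23 - 2*121) + 3683*(-1/2685) = -2168/(-23 - 242) - 3683/2685 = -2168/(-265) - 3683/2685 = -2168*(-1/265) - 3683/2685 = 2168/265 - 3683/2685 = 969017/142305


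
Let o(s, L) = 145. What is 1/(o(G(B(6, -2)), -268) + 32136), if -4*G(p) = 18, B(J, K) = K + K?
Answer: 1/32281 ≈ 3.0978e-5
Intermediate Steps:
B(J, K) = 2*K
G(p) = -9/2 (G(p) = -1/4*18 = -9/2)
1/(o(G(B(6, -2)), -268) + 32136) = 1/(145 + 32136) = 1/32281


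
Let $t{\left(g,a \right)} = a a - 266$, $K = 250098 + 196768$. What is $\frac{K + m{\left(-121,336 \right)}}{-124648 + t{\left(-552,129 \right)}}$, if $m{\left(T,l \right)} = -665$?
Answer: $- \frac{446201}{108273} \approx -4.1211$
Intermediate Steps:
$K = 446866$
$t{\left(g,a \right)} = -266 + a^{2}$ ($t{\left(g,a \right)} = a^{2} - 266 = -266 + a^{2}$)
$\frac{K + m{\left(-121,336 \right)}}{-124648 + t{\left(-552,129 \right)}} = \frac{446866 - 665}{-124648 - \left(266 - 129^{2}\right)} = \frac{446201}{-124648 + \left(-266 + 16641\right)} = \frac{446201}{-124648 + 16375} = \frac{446201}{-108273} = 446201 \left(- \frac{1}{108273}\right) = - \frac{446201}{108273}$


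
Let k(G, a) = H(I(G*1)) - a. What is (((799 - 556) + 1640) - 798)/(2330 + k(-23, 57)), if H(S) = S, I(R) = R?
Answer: 217/450 ≈ 0.48222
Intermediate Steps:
k(G, a) = G - a (k(G, a) = G*1 - a = G - a)
(((799 - 556) + 1640) - 798)/(2330 + k(-23, 57)) = (((799 - 556) + 1640) - 798)/(2330 + (-23 - 1*57)) = ((243 + 1640) - 798)/(2330 + (-23 - 57)) = (1883 - 798)/(2330 - 80) = 1085/2250 = 1085*(1/2250) = 217/450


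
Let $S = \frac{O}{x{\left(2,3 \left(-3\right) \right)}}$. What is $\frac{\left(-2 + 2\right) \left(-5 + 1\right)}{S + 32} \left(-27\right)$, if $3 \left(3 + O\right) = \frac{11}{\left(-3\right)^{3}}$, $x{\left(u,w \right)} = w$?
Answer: $0$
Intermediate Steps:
$O = - \frac{254}{81}$ ($O = -3 + \frac{11 \frac{1}{\left(-3\right)^{3}}}{3} = -3 + \frac{11 \frac{1}{-27}}{3} = -3 + \frac{11 \left(- \frac{1}{27}\right)}{3} = -3 + \frac{1}{3} \left(- \frac{11}{27}\right) = -3 - \frac{11}{81} = - \frac{254}{81} \approx -3.1358$)
$S = \frac{254}{729}$ ($S = - \frac{254}{81 \cdot 3 \left(-3\right)} = - \frac{254}{81 \left(-9\right)} = \left(- \frac{254}{81}\right) \left(- \frac{1}{9}\right) = \frac{254}{729} \approx 0.34842$)
$\frac{\left(-2 + 2\right) \left(-5 + 1\right)}{S + 32} \left(-27\right) = \frac{\left(-2 + 2\right) \left(-5 + 1\right)}{\frac{254}{729} + 32} \left(-27\right) = \frac{0 \left(-4\right)}{\frac{23582}{729}} \left(-27\right) = 0 \cdot \frac{729}{23582} \left(-27\right) = 0 \left(-27\right) = 0$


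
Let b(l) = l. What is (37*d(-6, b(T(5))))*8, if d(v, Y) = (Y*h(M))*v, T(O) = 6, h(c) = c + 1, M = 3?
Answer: -42624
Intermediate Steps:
h(c) = 1 + c
d(v, Y) = 4*Y*v (d(v, Y) = (Y*(1 + 3))*v = (Y*4)*v = (4*Y)*v = 4*Y*v)
(37*d(-6, b(T(5))))*8 = (37*(4*6*(-6)))*8 = (37*(-144))*8 = -5328*8 = -42624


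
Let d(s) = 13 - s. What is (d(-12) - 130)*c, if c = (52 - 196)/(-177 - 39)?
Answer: -70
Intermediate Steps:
c = ⅔ (c = -144/(-216) = -144*(-1/216) = ⅔ ≈ 0.66667)
(d(-12) - 130)*c = ((13 - 1*(-12)) - 130)*(⅔) = ((13 + 12) - 130)*(⅔) = (25 - 130)*(⅔) = -105*⅔ = -70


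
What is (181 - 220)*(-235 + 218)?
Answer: 663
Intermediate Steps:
(181 - 220)*(-235 + 218) = -39*(-17) = 663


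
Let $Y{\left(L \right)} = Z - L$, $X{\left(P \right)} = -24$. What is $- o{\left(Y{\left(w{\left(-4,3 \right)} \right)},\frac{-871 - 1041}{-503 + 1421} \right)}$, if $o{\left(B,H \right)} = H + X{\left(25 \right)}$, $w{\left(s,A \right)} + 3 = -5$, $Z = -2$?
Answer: $\frac{11972}{459} \approx 26.083$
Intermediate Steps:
$w{\left(s,A \right)} = -8$ ($w{\left(s,A \right)} = -3 - 5 = -8$)
$Y{\left(L \right)} = -2 - L$
$o{\left(B,H \right)} = -24 + H$ ($o{\left(B,H \right)} = H - 24 = -24 + H$)
$- o{\left(Y{\left(w{\left(-4,3 \right)} \right)},\frac{-871 - 1041}{-503 + 1421} \right)} = - (-24 + \frac{-871 - 1041}{-503 + 1421}) = - (-24 - \frac{1912}{918}) = - (-24 - \frac{956}{459}) = \left(-1\right) \left(- \frac{11972}{459}\right) = \frac{11972}{459}$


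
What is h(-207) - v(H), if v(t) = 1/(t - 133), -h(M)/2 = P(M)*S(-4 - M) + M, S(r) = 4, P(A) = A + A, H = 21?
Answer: 417313/112 ≈ 3726.0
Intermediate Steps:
P(A) = 2*A
h(M) = -18*M (h(M) = -2*((2*M)*4 + M) = -2*(8*M + M) = -18*M)
v(t) = 1/(-133 + t)
h(-207) - v(H) = -18*(-207) - 1/(-133 + 21) = 3726 - 1/(-112) = 3726 - 1*(-1/112) = 3726 + 1/112 = 417313/112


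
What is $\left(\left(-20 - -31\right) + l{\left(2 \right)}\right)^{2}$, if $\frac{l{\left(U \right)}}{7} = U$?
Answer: $625$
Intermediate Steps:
$l{\left(U \right)} = 7 U$
$\left(\left(-20 - -31\right) + l{\left(2 \right)}\right)^{2} = \left(\left(-20 - -31\right) + 7 \cdot 2\right)^{2} = \left(\left(-20 + 31\right) + 14\right)^{2} = \left(11 + 14\right)^{2} = 25^{2} = 625$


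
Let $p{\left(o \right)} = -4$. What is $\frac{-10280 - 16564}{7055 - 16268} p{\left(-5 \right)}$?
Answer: $- \frac{35792}{3071} \approx -11.655$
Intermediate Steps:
$\frac{-10280 - 16564}{7055 - 16268} p{\left(-5 \right)} = \frac{-10280 - 16564}{7055 - 16268} \left(-4\right) = - \frac{26844}{-9213} \left(-4\right) = \left(-26844\right) \left(- \frac{1}{9213}\right) \left(-4\right) = \frac{8948}{3071} \left(-4\right) = - \frac{35792}{3071}$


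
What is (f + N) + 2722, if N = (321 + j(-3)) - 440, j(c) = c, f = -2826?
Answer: -226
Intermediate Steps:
N = -122 (N = (321 - 3) - 440 = 318 - 440 = -122)
(f + N) + 2722 = (-2826 - 122) + 2722 = -2948 + 2722 = -226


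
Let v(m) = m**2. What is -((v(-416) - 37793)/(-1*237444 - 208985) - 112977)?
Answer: 50436344396/446429 ≈ 1.1298e+5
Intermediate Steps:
-((v(-416) - 37793)/(-1*237444 - 208985) - 112977) = -(((-416)**2 - 37793)/(-1*237444 - 208985) - 112977) = -((173056 - 37793)/(-237444 - 208985) - 112977) = -(135263/(-446429) - 112977) = -(135263*(-1/446429) - 112977) = -(-135263/446429 - 112977) = -1*(-50436344396/446429) = 50436344396/446429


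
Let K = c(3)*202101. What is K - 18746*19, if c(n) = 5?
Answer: 654331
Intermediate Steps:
K = 1010505 (K = 5*202101 = 1010505)
K - 18746*19 = 1010505 - 18746*19 = 1010505 - 356174 = 654331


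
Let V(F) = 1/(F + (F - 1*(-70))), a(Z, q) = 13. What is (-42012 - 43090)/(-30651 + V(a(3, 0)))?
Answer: 8169792/2942495 ≈ 2.7765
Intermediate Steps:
V(F) = 1/(70 + 2*F) (V(F) = 1/(F + (F + 70)) = 1/(F + (70 + F)) = 1/(70 + 2*F))
(-42012 - 43090)/(-30651 + V(a(3, 0))) = (-42012 - 43090)/(-30651 + 1/(2*(35 + 13))) = -85102/(-30651 + (1/2)/48) = -85102/(-30651 + (1/2)*(1/48)) = -85102/(-30651 + 1/96) = -85102/(-2942495/96) = -85102*(-96/2942495) = 8169792/2942495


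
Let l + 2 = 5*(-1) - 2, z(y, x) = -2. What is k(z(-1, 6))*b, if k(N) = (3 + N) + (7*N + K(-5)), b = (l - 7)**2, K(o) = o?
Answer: -4608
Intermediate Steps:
l = -9 (l = -2 + (5*(-1) - 2) = -2 + (-5 - 2) = -2 - 7 = -9)
b = 256 (b = (-9 - 7)**2 = (-16)**2 = 256)
k(N) = -2 + 8*N (k(N) = (3 + N) + (7*N - 5) = (3 + N) + (-5 + 7*N) = -2 + 8*N)
k(z(-1, 6))*b = (-2 + 8*(-2))*256 = (-2 - 16)*256 = -18*256 = -4608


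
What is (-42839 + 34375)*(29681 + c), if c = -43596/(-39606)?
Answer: -10300401328/41 ≈ -2.5123e+8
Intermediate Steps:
c = 1038/943 (c = -43596*(-1/39606) = 1038/943 ≈ 1.1007)
(-42839 + 34375)*(29681 + c) = (-42839 + 34375)*(29681 + 1038/943) = -8464*27990221/943 = -10300401328/41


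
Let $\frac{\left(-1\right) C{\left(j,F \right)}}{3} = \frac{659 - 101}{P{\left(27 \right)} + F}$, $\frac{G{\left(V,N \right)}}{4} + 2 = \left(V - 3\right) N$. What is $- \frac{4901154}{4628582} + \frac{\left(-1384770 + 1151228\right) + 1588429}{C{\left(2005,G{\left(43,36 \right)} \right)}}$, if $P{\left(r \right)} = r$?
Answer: $- \frac{671135282457483}{143486042} \approx -4.6774 \cdot 10^{6}$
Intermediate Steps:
$G{\left(V,N \right)} = -8 + 4 N \left(-3 + V\right)$ ($G{\left(V,N \right)} = -8 + 4 \left(V - 3\right) N = -8 + 4 \left(-3 + V\right) N = -8 + 4 N \left(-3 + V\right)$)
$C{\left(j,F \right)} = - \frac{1674}{27 + F}$ ($C{\left(j,F \right)} = - 3 \frac{659 - 101}{27 + F} = - 3 \frac{558}{27 + F} = - \frac{1674}{27 + F}$)
$- \frac{4901154}{4628582} + \frac{\left(-1384770 + 1151228\right) + 1588429}{C{\left(2005,G{\left(43,36 \right)} \right)}} = - \frac{4901154}{4628582} + \frac{\left(-1384770 + 1151228\right) + 1588429}{\left(-1674\right) \frac{1}{27 - \left(440 - 6192\right)}} = \left(-4901154\right) \frac{1}{4628582} + \frac{-233542 + 1588429}{\left(-1674\right) \frac{1}{27 - -5752}} = - \frac{2450577}{2314291} + \frac{1354887}{\left(-1674\right) \frac{1}{27 + 5752}} = - \frac{2450577}{2314291} + \frac{1354887}{\left(-1674\right) \frac{1}{5779}} = - \frac{2450577}{2314291} + \frac{1354887}{- \frac{1674}{5779}} = - \frac{2450577}{2314291} + 1354887 \left(- \frac{5779}{1674}\right) = - \frac{2450577}{2314291} - \frac{289995999}{62} = - \frac{671135282457483}{143486042}$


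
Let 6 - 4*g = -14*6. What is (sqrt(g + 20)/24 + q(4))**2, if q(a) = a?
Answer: (192 + sqrt(170))**2/2304 ≈ 18.247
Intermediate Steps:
g = 45/2 (g = 3/2 - (-7)*6/2 = 3/2 - 1/4*(-84) = 3/2 + 21 = 45/2 ≈ 22.500)
(sqrt(g + 20)/24 + q(4))**2 = (sqrt(45/2 + 20)/24 + 4)**2 = (sqrt(85/2)*(1/24) + 4)**2 = ((sqrt(170)/2)*(1/24) + 4)**2 = (sqrt(170)/48 + 4)**2 = (4 + sqrt(170)/48)**2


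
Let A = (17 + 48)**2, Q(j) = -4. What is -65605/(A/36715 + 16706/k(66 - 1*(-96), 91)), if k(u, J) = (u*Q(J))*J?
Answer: 2029078413180/5203157 ≈ 3.8997e+5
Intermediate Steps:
A = 4225 (A = 65**2 = 4225)
k(u, J) = -4*J*u (k(u, J) = (u*(-4))*J = (-4*u)*J = -4*J*u)
-65605/(A/36715 + 16706/k(66 - 1*(-96), 91)) = -65605/(4225/36715 + 16706/((-4*91*(66 - 1*(-96))))) = -65605/(4225*(1/36715) + 16706/((-4*91*(66 + 96)))) = -65605/(845/7343 + 16706/((-4*91*162))) = -65605/(845/7343 + 16706/(-58968)) = -65605/(845/7343 + 16706*(-1/58968)) = -65605/(845/7343 - 8353/29484) = -65605/(-5203157/30928716) = -65605*(-30928716/5203157) = 2029078413180/5203157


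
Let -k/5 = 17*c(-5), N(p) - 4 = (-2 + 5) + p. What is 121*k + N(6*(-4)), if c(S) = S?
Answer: 51408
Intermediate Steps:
N(p) = 7 + p (N(p) = 4 + ((-2 + 5) + p) = 4 + (3 + p) = 7 + p)
k = 425 (k = -85*(-5) = -5*(-85) = 425)
121*k + N(6*(-4)) = 121*425 + (7 + 6*(-4)) = 51425 + (7 - 24) = 51425 - 17 = 51408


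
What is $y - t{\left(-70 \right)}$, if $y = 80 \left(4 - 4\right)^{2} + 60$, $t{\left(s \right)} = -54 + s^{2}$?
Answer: $-4786$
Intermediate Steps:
$y = 60$ ($y = 80 \cdot 0^{2} + 60 = 80 \cdot 0 + 60 = 0 + 60 = 60$)
$y - t{\left(-70 \right)} = 60 - \left(-54 + \left(-70\right)^{2}\right) = 60 - \left(-54 + 4900\right) = 60 - 4846 = -4786$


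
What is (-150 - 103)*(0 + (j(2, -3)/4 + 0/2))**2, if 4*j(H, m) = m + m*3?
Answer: -2277/16 ≈ -142.31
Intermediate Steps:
j(H, m) = m (j(H, m) = (m + m*3)/4 = (m + 3*m)/4 = (4*m)/4 = m)
(-150 - 103)*(0 + (j(2, -3)/4 + 0/2))**2 = (-150 - 103)*(0 + (-3/4 + 0/2))**2 = -253*(0 + (-3*1/4 + 0*(1/2)))**2 = -253*(0 + (-3/4 + 0))**2 = -253*(0 - 3/4)**2 = -253*(-3/4)**2 = -253*9/16 = -2277/16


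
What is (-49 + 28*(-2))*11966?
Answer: -1256430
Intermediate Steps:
(-49 + 28*(-2))*11966 = (-49 - 56)*11966 = -105*11966 = -1256430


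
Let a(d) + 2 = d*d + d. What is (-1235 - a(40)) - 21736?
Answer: -24609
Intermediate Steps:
a(d) = -2 + d + d**2 (a(d) = -2 + (d*d + d) = -2 + (d**2 + d) = -2 + (d + d**2) = -2 + d + d**2)
(-1235 - a(40)) - 21736 = (-1235 - (-2 + 40 + 40**2)) - 21736 = (-1235 - (-2 + 40 + 1600)) - 21736 = (-1235 - 1*1638) - 21736 = (-1235 - 1638) - 21736 = -2873 - 21736 = -24609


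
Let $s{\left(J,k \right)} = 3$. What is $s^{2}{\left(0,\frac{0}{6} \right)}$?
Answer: $9$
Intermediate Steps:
$s^{2}{\left(0,\frac{0}{6} \right)} = 3^{2} = 9$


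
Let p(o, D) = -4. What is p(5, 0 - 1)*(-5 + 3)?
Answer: 8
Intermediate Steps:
p(5, 0 - 1)*(-5 + 3) = -4*(-5 + 3) = -4*(-2) = 8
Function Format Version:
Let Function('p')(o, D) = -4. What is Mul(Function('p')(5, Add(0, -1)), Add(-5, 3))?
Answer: 8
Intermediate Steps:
Mul(Function('p')(5, Add(0, -1)), Add(-5, 3)) = Mul(-4, Add(-5, 3)) = Mul(-4, -2) = 8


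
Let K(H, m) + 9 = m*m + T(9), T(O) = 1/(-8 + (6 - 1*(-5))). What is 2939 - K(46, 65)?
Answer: -3832/3 ≈ -1277.3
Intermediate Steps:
T(O) = ⅓ (T(O) = 1/(-8 + (6 + 5)) = 1/(-8 + 11) = 1/3 = ⅓)
K(H, m) = -26/3 + m² (K(H, m) = -9 + (m*m + ⅓) = -9 + (m² + ⅓) = -9 + (⅓ + m²) = -26/3 + m²)
2939 - K(46, 65) = 2939 - (-26/3 + 65²) = 2939 - (-26/3 + 4225) = 2939 - 1*12649/3 = 2939 - 12649/3 = -3832/3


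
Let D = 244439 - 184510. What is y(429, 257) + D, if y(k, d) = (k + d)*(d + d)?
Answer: 412533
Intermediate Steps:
y(k, d) = 2*d*(d + k) (y(k, d) = (d + k)*(2*d) = 2*d*(d + k))
D = 59929
y(429, 257) + D = 2*257*(257 + 429) + 59929 = 2*257*686 + 59929 = 352604 + 59929 = 412533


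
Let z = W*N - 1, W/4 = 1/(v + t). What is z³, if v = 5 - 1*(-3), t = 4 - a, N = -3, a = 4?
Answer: -125/8 ≈ -15.625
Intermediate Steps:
t = 0 (t = 4 - 1*4 = 4 - 4 = 0)
v = 8 (v = 5 + 3 = 8)
W = ½ (W = 4/(8 + 0) = 4/8 = 4*(⅛) = ½ ≈ 0.50000)
z = -5/2 (z = (½)*(-3) - 1 = -3/2 - 1 = -5/2 ≈ -2.5000)
z³ = (-5/2)³ = -125/8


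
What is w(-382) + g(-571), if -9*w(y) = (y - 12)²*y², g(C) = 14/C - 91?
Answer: -12934668222319/5139 ≈ -2.5170e+9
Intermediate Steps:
g(C) = -91 + 14/C
w(y) = -y²*(-12 + y)²/9 (w(y) = -(y - 12)²*y²/9 = -(-12 + y)²*y²/9 = -y²*(-12 + y)²/9)
w(-382) + g(-571) = -⅑*(-382)²*(-12 - 382)² + (-91 + 14/(-571)) = -⅑*145924*(-394)² + (-91 + 14*(-1/571)) = -⅑*145924*155236 + (-91 - 14/571) = -22652658064/9 - 51975/571 = -12934668222319/5139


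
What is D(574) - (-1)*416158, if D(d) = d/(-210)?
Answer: 6242329/15 ≈ 4.1616e+5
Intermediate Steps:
D(d) = -d/210 (D(d) = d*(-1/210) = -d/210)
D(574) - (-1)*416158 = -1/210*574 - (-1)*416158 = -41/15 - 1*(-416158) = -41/15 + 416158 = 6242329/15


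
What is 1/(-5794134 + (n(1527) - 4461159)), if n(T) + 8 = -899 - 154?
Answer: -1/10256354 ≈ -9.7501e-8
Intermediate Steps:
n(T) = -1061 (n(T) = -8 + (-899 - 154) = -8 - 1053 = -1061)
1/(-5794134 + (n(1527) - 4461159)) = 1/(-5794134 + (-1061 - 4461159)) = 1/(-5794134 - 4462220) = 1/(-10256354) = -1/10256354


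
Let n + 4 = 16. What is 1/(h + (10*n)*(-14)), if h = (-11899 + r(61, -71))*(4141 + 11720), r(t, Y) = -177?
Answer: -1/191539116 ≈ -5.2209e-9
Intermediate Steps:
n = 12 (n = -4 + 16 = 12)
h = -191537436 (h = (-11899 - 177)*(4141 + 11720) = -12076*15861 = -191537436)
1/(h + (10*n)*(-14)) = 1/(-191537436 + (10*12)*(-14)) = 1/(-191537436 + 120*(-14)) = 1/(-191537436 - 1680) = 1/(-191539116) = -1/191539116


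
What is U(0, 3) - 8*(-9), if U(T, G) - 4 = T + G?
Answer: 79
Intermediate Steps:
U(T, G) = 4 + G + T (U(T, G) = 4 + (T + G) = 4 + (G + T) = 4 + G + T)
U(0, 3) - 8*(-9) = (4 + 3 + 0) - 8*(-9) = 7 + 72 = 79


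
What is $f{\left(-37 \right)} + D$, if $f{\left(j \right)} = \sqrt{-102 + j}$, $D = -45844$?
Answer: $-45844 + i \sqrt{139} \approx -45844.0 + 11.79 i$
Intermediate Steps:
$f{\left(-37 \right)} + D = \sqrt{-102 - 37} - 45844 = \sqrt{-139} - 45844 = i \sqrt{139} - 45844 = -45844 + i \sqrt{139}$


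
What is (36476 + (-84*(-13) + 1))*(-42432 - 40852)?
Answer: -3128896596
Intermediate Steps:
(36476 + (-84*(-13) + 1))*(-42432 - 40852) = (36476 + (1092 + 1))*(-83284) = (36476 + 1093)*(-83284) = 37569*(-83284) = -3128896596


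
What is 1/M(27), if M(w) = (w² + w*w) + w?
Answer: 1/1485 ≈ 0.00067340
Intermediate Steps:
M(w) = w + 2*w² (M(w) = (w² + w²) + w = 2*w² + w = w + 2*w²)
1/M(27) = 1/(27*(1 + 2*27)) = 1/(27*(1 + 54)) = 1/(27*55) = 1/1485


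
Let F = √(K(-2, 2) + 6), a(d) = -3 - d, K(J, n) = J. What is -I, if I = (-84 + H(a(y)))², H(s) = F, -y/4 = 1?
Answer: -6724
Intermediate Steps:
y = -4 (y = -4*1 = -4)
F = 2 (F = √(-2 + 6) = √4 = 2)
H(s) = 2
I = 6724 (I = (-84 + 2)² = (-82)² = 6724)
-I = -1*6724 = -6724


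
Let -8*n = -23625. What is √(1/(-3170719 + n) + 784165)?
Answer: √503609113154100280269/25342127 ≈ 885.53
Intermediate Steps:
n = 23625/8 (n = -⅛*(-23625) = 23625/8 ≈ 2953.1)
√(1/(-3170719 + n) + 784165) = √(1/(-3170719 + 23625/8) + 784165) = √(1/(-25342127/8) + 784165) = √(-8/25342127 + 784165) = √(19872409018947/25342127) = √503609113154100280269/25342127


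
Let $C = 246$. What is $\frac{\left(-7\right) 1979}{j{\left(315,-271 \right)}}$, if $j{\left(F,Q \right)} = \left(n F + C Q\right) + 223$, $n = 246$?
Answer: $- \frac{13853}{11047} \approx -1.254$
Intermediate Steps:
$j{\left(F,Q \right)} = 223 + 246 F + 246 Q$ ($j{\left(F,Q \right)} = \left(246 F + 246 Q\right) + 223 = 223 + 246 F + 246 Q$)
$\frac{\left(-7\right) 1979}{j{\left(315,-271 \right)}} = \frac{\left(-7\right) 1979}{223 + 246 \cdot 315 + 246 \left(-271\right)} = - \frac{13853}{223 + 77490 - 66666} = - \frac{13853}{11047}$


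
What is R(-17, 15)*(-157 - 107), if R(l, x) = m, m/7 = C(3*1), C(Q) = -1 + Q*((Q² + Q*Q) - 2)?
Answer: -86856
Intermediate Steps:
C(Q) = -1 + Q*(-2 + 2*Q²) (C(Q) = -1 + Q*((Q² + Q²) - 2) = -1 + Q*(2*Q² - 2) = -1 + Q*(-2 + 2*Q²))
m = 329 (m = 7*(-1 - 6 + 2*(3*1)³) = 7*(-1 - 2*3 + 2*3³) = 7*(-1 - 6 + 2*27) = 7*(-1 - 6 + 54) = 7*47 = 329)
R(l, x) = 329
R(-17, 15)*(-157 - 107) = 329*(-157 - 107) = 329*(-264) = -86856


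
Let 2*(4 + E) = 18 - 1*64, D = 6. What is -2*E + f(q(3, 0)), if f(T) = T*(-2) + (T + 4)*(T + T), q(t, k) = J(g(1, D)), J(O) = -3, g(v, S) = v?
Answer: 54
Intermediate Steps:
E = -27 (E = -4 + (18 - 1*64)/2 = -4 + (18 - 64)/2 = -4 + (1/2)*(-46) = -4 - 23 = -27)
q(t, k) = -3
f(T) = -2*T + 2*T*(4 + T) (f(T) = -2*T + (4 + T)*(2*T) = -2*T + 2*T*(4 + T))
-2*E + f(q(3, 0)) = -2*(-27) + 2*(-3)*(3 - 3) = 54 + 2*(-3)*0 = 54 + 0 = 54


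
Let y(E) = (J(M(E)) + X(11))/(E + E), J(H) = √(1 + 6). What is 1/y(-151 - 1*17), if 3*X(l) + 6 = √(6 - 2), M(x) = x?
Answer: -4032/47 - 3024*√7/47 ≈ -256.02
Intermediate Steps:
J(H) = √7
X(l) = -4/3 (X(l) = -2 + √(6 - 2)/3 = -2 + √4/3 = -2 + (⅓)*2 = -2 + ⅔ = -4/3)
y(E) = (-4/3 + √7)/(2*E) (y(E) = (√7 - 4/3)/(E + E) = (-4/3 + √7)/((2*E)) = (-4/3 + √7)*(1/(2*E)) = (-4/3 + √7)/(2*E))
1/y(-151 - 1*17) = 1/((-4 + 3*√7)/(6*(-151 - 1*17))) = 1/((-4 + 3*√7)/(6*(-151 - 17))) = 1/((⅙)*(-4 + 3*√7)/(-168)) = 1/((⅙)*(-1/168)*(-4 + 3*√7)) = 1/(1/252 - √7/336)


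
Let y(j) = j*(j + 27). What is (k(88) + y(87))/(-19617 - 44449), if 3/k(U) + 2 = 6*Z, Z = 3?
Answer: -158691/1025056 ≈ -0.15481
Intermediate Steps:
k(U) = 3/16 (k(U) = 3/(-2 + 6*3) = 3/(-2 + 18) = 3/16)
y(j) = j*(27 + j)
(k(88) + y(87))/(-19617 - 44449) = (3/16 + 87*(27 + 87))/(-19617 - 44449) = (3/16 + 87*114)/(-64066) = (3/16 + 9918)*(-1/64066) = (158691/16)*(-1/64066) = -158691/1025056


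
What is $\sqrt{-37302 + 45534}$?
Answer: $14 \sqrt{42} \approx 90.73$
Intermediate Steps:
$\sqrt{-37302 + 45534} = \sqrt{8232} = 14 \sqrt{42}$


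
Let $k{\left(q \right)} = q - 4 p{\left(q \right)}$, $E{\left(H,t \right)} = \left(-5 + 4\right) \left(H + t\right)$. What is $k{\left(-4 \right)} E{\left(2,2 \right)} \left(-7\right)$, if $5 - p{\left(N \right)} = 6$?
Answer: $0$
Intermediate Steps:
$p{\left(N \right)} = -1$ ($p{\left(N \right)} = 5 - 6 = -1$)
$E{\left(H,t \right)} = - H - t$ ($E{\left(H,t \right)} = - (H + t) = - H - t$)
$k{\left(q \right)} = 4 + q$ ($k{\left(q \right)} = q - -4 = q + 4 = 4 + q$)
$k{\left(-4 \right)} E{\left(2,2 \right)} \left(-7\right) = \left(4 - 4\right) \left(\left(-1\right) 2 - 2\right) \left(-7\right) = 0 \left(-2 - 2\right) \left(-7\right) = 0 \left(-4\right) \left(-7\right) = 0 \left(-7\right) = 0$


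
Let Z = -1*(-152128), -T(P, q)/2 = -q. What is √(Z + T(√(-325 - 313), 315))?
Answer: √152758 ≈ 390.84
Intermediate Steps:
T(P, q) = 2*q (T(P, q) = -(-2)*q = 2*q)
Z = 152128
√(Z + T(√(-325 - 313), 315)) = √(152128 + 2*315) = √(152128 + 630) = √152758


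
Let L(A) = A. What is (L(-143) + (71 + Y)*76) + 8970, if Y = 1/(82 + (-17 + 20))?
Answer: 1209031/85 ≈ 14224.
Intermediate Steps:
Y = 1/85 (Y = 1/(82 + 3) = 1/85 ≈ 0.011765)
(L(-143) + (71 + Y)*76) + 8970 = (-143 + (71 + 1/85)*76) + 8970 = (-143 + (6036/85)*76) + 8970 = (-143 + 458736/85) + 8970 = 446581/85 + 8970 = 1209031/85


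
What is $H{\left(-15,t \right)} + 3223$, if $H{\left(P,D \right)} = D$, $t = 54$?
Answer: $3277$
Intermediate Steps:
$H{\left(-15,t \right)} + 3223 = 54 + 3223 = 3277$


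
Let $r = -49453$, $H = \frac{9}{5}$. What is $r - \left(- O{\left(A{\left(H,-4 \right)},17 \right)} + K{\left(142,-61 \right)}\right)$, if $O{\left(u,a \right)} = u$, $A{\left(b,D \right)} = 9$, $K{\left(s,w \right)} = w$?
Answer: $-49383$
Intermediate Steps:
$H = \frac{9}{5}$ ($H = 9 \cdot \frac{1}{5} = \frac{9}{5} \approx 1.8$)
$r - \left(- O{\left(A{\left(H,-4 \right)},17 \right)} + K{\left(142,-61 \right)}\right) = -49453 + \left(9 - -61\right) = -49453 + \left(9 + 61\right) = -49453 + 70 = -49383$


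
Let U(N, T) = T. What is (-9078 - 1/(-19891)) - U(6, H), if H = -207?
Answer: -176453060/19891 ≈ -8871.0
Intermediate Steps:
(-9078 - 1/(-19891)) - U(6, H) = (-9078 - 1/(-19891)) - 1*(-207) = (-9078 - 1*(-1/19891)) + 207 = (-9078 + 1/19891) + 207 = -180570497/19891 + 207 = -176453060/19891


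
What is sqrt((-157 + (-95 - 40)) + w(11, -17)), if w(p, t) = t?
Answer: I*sqrt(309) ≈ 17.578*I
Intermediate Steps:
sqrt((-157 + (-95 - 40)) + w(11, -17)) = sqrt((-157 + (-95 - 40)) - 17) = sqrt((-157 - 135) - 17) = sqrt(-292 - 17) = sqrt(-309) = I*sqrt(309)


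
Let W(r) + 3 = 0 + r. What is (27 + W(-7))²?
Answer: 289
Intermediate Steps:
W(r) = -3 + r (W(r) = -3 + (0 + r) = -3 + r)
(27 + W(-7))² = (27 + (-3 - 7))² = (27 - 10)² = 17² = 289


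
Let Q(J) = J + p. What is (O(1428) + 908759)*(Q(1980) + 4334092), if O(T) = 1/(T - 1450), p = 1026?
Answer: 43355143086653/11 ≈ 3.9414e+12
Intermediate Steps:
O(T) = 1/(-1450 + T)
Q(J) = 1026 + J (Q(J) = J + 1026 = 1026 + J)
(O(1428) + 908759)*(Q(1980) + 4334092) = (1/(-1450 + 1428) + 908759)*((1026 + 1980) + 4334092) = (1/(-22) + 908759)*(3006 + 4334092) = (-1/22 + 908759)*4337098 = (19992697/22)*4337098 = 43355143086653/11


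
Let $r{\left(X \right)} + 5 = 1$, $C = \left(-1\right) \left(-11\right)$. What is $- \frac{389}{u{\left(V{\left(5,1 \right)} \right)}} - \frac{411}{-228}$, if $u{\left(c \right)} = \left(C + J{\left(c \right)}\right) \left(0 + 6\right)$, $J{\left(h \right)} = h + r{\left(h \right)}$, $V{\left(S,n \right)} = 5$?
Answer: $- \frac{4925}{1368} \approx -3.6001$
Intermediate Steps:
$C = 11$
$r{\left(X \right)} = -4$ ($r{\left(X \right)} = -5 + 1 = -4$)
$J{\left(h \right)} = -4 + h$ ($J{\left(h \right)} = h - 4 = -4 + h$)
$u{\left(c \right)} = 42 + 6 c$ ($u{\left(c \right)} = \left(11 + \left(-4 + c\right)\right) \left(0 + 6\right) = \left(7 + c\right) 6 = 42 + 6 c$)
$- \frac{389}{u{\left(V{\left(5,1 \right)} \right)}} - \frac{411}{-228} = - \frac{389}{42 + 6 \cdot 5} - \frac{411}{-228} = - \frac{389}{42 + 30} - - \frac{137}{76} = - \frac{389}{72} + \frac{137}{76} = - \frac{4925}{1368}$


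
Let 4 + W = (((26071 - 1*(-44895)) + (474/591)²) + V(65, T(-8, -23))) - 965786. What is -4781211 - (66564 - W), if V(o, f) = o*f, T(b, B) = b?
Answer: -222884680307/38809 ≈ -5.7431e+6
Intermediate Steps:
V(o, f) = f*o
W = -34747380332/38809 (W = -4 + ((((26071 - 1*(-44895)) + (474/591)²) - 8*65) - 965786) = -4 + ((((26071 + 44895) + (474*(1/591))²) - 520) - 965786) = -4 + (((70966 + (158/197)²) - 520) - 965786) = -4 + (((70966 + 24964/38809) - 520) - 965786) = -4 + ((2754144458/38809 - 520) - 965786) = -4 + (2733963778/38809 - 965786) = -4 - 34747225096/38809 = -34747380332/38809 ≈ -8.9534e+5)
-4781211 - (66564 - W) = -4781211 - (66564 - 1*(-34747380332/38809)) = -4781211 - (66564 + 34747380332/38809) = -4781211 - 1*37330662608/38809 = -4781211 - 37330662608/38809 = -222884680307/38809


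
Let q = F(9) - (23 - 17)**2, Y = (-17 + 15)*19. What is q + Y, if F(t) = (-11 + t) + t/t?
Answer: -75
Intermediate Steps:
Y = -38 (Y = -2*19 = -38)
F(t) = -10 + t (F(t) = (-11 + t) + 1 = -10 + t)
q = -37 (q = (-10 + 9) - (23 - 17)**2 = -1 - 1*6**2 = -1 - 1*36 = -1 - 36 = -37)
q + Y = -37 - 38 = -75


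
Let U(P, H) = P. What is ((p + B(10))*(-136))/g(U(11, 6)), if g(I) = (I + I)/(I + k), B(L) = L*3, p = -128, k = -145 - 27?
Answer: -1072904/11 ≈ -97537.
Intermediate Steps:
k = -172
B(L) = 3*L
g(I) = 2*I/(-172 + I) (g(I) = (I + I)/(I - 172) = (2*I)/(-172 + I) = 2*I/(-172 + I))
((p + B(10))*(-136))/g(U(11, 6)) = ((-128 + 3*10)*(-136))/((2*11/(-172 + 11))) = ((-128 + 30)*(-136))/((2*11/(-161))) = (-98*(-136))/((2*11*(-1/161))) = 13328/(-22/161) = 13328*(-161/22) = -1072904/11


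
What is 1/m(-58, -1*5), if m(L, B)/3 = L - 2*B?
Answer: -1/144 ≈ -0.0069444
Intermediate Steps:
m(L, B) = -6*B + 3*L (m(L, B) = 3*(L - 2*B) = -6*B + 3*L)
1/m(-58, -1*5) = 1/(-(-6)*5 + 3*(-58)) = 1/(-6*(-5) - 174) = 1/(30 - 174) = 1/(-144) = -1/144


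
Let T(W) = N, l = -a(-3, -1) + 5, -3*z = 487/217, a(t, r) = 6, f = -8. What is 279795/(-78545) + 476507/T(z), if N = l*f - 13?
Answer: -325466446/3415 ≈ -95305.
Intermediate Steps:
z = -487/651 (z = -487/(3*217) = -1/3*487/217 = -487/651 ≈ -0.74808)
l = -1 (l = -1*6 + 5 = -6 + 5 = -1)
N = -5 (N = -1*(-8) - 13 = 8 - 13 = -5)
T(W) = -5
279795/(-78545) + 476507/T(z) = 279795/(-78545) + 476507/(-5) = 279795*(-1/78545) + 476507*(-1/5) = -2433/683 - 476507/5 = -325466446/3415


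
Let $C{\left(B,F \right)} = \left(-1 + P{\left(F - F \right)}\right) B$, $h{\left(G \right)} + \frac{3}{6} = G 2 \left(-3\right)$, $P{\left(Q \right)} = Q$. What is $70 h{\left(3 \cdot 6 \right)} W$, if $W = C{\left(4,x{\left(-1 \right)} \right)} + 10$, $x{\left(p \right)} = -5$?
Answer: $-45570$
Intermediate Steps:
$h{\left(G \right)} = - \frac{1}{2} - 6 G$ ($h{\left(G \right)} = - \frac{1}{2} + G 2 \left(-3\right) = - \frac{1}{2} + 2 G \left(-3\right) = - \frac{1}{2} - 6 G$)
$C{\left(B,F \right)} = - B$ ($C{\left(B,F \right)} = \left(-1 + \left(F - F\right)\right) B = \left(-1 + 0\right) B = - B$)
$W = 6$ ($W = \left(-1\right) 4 + 10 = -4 + 10 = 6$)
$70 h{\left(3 \cdot 6 \right)} W = 70 \left(- \frac{1}{2} - 6 \cdot 3 \cdot 6\right) 6 = 70 \left(- \frac{1}{2} - 108\right) 6 = 70 \left(- \frac{217}{2}\right) 6 = \left(-7595\right) 6 = -45570$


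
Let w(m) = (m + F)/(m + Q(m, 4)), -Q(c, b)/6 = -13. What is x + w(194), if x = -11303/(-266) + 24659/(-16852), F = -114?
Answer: 1574516907/38102372 ≈ 41.323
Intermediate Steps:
x = 91959431/2241316 (x = -11303*(-1/266) + 24659*(-1/16852) = 11303/266 - 24659/16852 = 91959431/2241316 ≈ 41.029)
Q(c, b) = 78 (Q(c, b) = -6*(-13) = 78)
w(m) = (-114 + m)/(78 + m) (w(m) = (m - 114)/(m + 78) = (-114 + m)/(78 + m))
x + w(194) = 91959431/2241316 + (-114 + 194)/(78 + 194) = 91959431/2241316 + 80/272 = 91959431/2241316 + (1/272)*80 = 91959431/2241316 + 5/17 = 1574516907/38102372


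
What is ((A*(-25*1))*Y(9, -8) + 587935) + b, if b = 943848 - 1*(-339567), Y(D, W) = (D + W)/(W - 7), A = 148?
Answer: 5614790/3 ≈ 1.8716e+6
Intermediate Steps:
Y(D, W) = (D + W)/(-7 + W)
b = 1283415 (b = 943848 + 339567 = 1283415)
((A*(-25*1))*Y(9, -8) + 587935) + b = ((148*(-25*1))*((9 - 8)/(-7 - 8)) + 587935) + 1283415 = ((148*(-25))*(1/(-15)) + 587935) + 1283415 = (-(-740)/3 + 587935) + 1283415 = (-3700*(-1/15) + 587935) + 1283415 = (740/3 + 587935) + 1283415 = 1764545/3 + 1283415 = 5614790/3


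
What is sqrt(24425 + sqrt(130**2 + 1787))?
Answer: sqrt(24425 + sqrt(18687)) ≈ 156.72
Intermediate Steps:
sqrt(24425 + sqrt(130**2 + 1787)) = sqrt(24425 + sqrt(16900 + 1787)) = sqrt(24425 + sqrt(18687))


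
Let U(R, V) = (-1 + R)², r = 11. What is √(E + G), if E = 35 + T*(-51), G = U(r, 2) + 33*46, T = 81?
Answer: I*√2478 ≈ 49.78*I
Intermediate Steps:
G = 1618 (G = (-1 + 11)² + 33*46 = 10² + 1518 = 100 + 1518 = 1618)
E = -4096 (E = 35 + 81*(-51) = 35 - 4131 = -4096)
√(E + G) = √(-4096 + 1618) = √(-2478) = I*√2478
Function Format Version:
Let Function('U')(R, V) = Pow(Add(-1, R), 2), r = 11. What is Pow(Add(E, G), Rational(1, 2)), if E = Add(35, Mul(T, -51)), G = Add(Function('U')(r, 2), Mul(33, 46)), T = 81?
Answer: Mul(I, Pow(2478, Rational(1, 2))) ≈ Mul(49.780, I)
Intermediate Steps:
G = 1618 (G = Add(Pow(Add(-1, 11), 2), Mul(33, 46)) = Add(Pow(10, 2), 1518) = Add(100, 1518) = 1618)
E = -4096 (E = Add(35, Mul(81, -51)) = Add(35, -4131) = -4096)
Pow(Add(E, G), Rational(1, 2)) = Pow(Add(-4096, 1618), Rational(1, 2)) = Pow(-2478, Rational(1, 2)) = Mul(I, Pow(2478, Rational(1, 2)))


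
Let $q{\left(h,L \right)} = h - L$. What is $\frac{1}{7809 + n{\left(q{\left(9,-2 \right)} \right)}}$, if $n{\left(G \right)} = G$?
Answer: $\frac{1}{7820} \approx 0.00012788$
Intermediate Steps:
$\frac{1}{7809 + n{\left(q{\left(9,-2 \right)} \right)}} = \frac{1}{7809 + \left(9 - -2\right)} = \frac{1}{7809 + \left(9 + 2\right)} = \frac{1}{7809 + 11} = \frac{1}{7820}$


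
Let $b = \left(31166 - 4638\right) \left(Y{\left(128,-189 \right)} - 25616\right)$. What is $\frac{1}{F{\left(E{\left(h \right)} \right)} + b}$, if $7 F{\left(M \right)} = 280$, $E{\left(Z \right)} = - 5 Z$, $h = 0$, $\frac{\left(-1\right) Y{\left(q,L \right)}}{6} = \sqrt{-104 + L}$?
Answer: $\frac{i}{24 \left(- 28314217 i + 6632 \sqrt{293}\right)} \approx -1.4716 \cdot 10^{-9} + 5.9 \cdot 10^{-12} i$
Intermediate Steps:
$Y{\left(q,L \right)} = - 6 \sqrt{-104 + L}$
$F{\left(M \right)} = 40$ ($F{\left(M \right)} = \frac{1}{7} \cdot 280 = 40$)
$b = -679541248 - 159168 i \sqrt{293}$ ($b = \left(31166 - 4638\right) \left(- 6 \sqrt{-104 - 189} - 25616\right) = 26528 \left(- 6 \sqrt{-293} - 25616\right) = 26528 \left(- 6 i \sqrt{293} - 25616\right) = 26528 \left(-25616 - 6 i \sqrt{293}\right) = -679541248 - 159168 i \sqrt{293} \approx -6.7954 \cdot 10^{8} - 2.7245 \cdot 10^{6} i$)
$\frac{1}{F{\left(E{\left(h \right)} \right)} + b} = \frac{1}{40 - \left(679541248 + 159168 i \sqrt{293}\right)} = \frac{1}{-679541208 - 159168 i \sqrt{293}}$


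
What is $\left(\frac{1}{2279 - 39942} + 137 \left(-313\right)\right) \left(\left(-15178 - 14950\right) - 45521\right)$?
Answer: $\frac{122175185390496}{37663} \approx 3.2439 \cdot 10^{9}$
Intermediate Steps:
$\left(\frac{1}{2279 - 39942} + 137 \left(-313\right)\right) \left(\left(-15178 - 14950\right) - 45521\right) = \left(\frac{1}{-37663} - 42881\right) \left(\left(-15178 - 14950\right) - 45521\right) = \left(- \frac{1}{37663} - 42881\right) \left(-30128 - 45521\right) = \left(- \frac{1615027104}{37663}\right) \left(-75649\right) = \frac{122175185390496}{37663}$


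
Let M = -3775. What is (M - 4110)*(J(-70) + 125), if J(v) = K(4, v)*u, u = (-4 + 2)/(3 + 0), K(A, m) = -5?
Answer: -3035725/3 ≈ -1.0119e+6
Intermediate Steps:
u = -⅔ (u = -2/3 = -2*⅓ = -⅔ ≈ -0.66667)
J(v) = 10/3 (J(v) = -5*(-⅔) = 10/3)
(M - 4110)*(J(-70) + 125) = (-3775 - 4110)*(10/3 + 125) = -7885*385/3 = -3035725/3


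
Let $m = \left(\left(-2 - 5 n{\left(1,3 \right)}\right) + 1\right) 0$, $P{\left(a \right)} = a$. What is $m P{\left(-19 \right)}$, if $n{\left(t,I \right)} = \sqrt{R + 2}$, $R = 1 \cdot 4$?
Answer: $0$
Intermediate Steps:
$R = 4$
$n{\left(t,I \right)} = \sqrt{6}$ ($n{\left(t,I \right)} = \sqrt{4 + 2} = \sqrt{6}$)
$m = 0$ ($m = \left(\left(-2 - 5 \sqrt{6}\right) + 1\right) 0 = \left(-1 - 5 \sqrt{6}\right) 0 = 0$)
$m P{\left(-19 \right)} = 0 \left(-19\right) = 0$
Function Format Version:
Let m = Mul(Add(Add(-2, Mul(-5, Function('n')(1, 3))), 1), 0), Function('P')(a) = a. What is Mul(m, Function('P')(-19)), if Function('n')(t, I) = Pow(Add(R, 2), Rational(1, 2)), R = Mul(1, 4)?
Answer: 0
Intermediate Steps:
R = 4
Function('n')(t, I) = Pow(6, Rational(1, 2)) (Function('n')(t, I) = Pow(Add(4, 2), Rational(1, 2)) = Pow(6, Rational(1, 2)))
m = 0 (m = Mul(Add(Add(-2, Mul(-5, Pow(6, Rational(1, 2)))), 1), 0) = Mul(Add(-1, Mul(-5, Pow(6, Rational(1, 2)))), 0) = 0)
Mul(m, Function('P')(-19)) = Mul(0, -19) = 0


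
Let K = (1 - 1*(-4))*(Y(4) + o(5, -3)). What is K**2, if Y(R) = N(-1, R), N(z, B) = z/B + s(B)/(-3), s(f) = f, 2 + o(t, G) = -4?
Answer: 207025/144 ≈ 1437.7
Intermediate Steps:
o(t, G) = -6 (o(t, G) = -2 - 4 = -6)
N(z, B) = -B/3 + z/B (N(z, B) = z/B + B/(-3) = z/B + B*(-1/3) = z/B - B/3 = -B/3 + z/B)
Y(R) = -1/R - R/3 (Y(R) = -R/3 - 1/R = -1/R - R/3)
K = -455/12 (K = (1 - 1*(-4))*((-1/4 - 1/3*4) - 6) = (1 + 4)*((-1*1/4 - 4/3) - 6) = 5*((-1/4 - 4/3) - 6) = 5*(-19/12 - 6) = 5*(-91/12) = -455/12 ≈ -37.917)
K**2 = (-455/12)**2 = 207025/144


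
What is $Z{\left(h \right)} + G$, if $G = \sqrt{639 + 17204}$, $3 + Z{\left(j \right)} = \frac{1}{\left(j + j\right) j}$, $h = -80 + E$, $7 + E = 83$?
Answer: $- \frac{95}{32} + \sqrt{17843} \approx 130.61$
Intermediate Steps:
$E = 76$ ($E = -7 + 83 = 76$)
$h = -4$ ($h = -80 + 76 = -4$)
$Z{\left(j \right)} = -3 + \frac{1}{2 j^{2}}$ ($Z{\left(j \right)} = -3 + \frac{1}{\left(j + j\right) j} = -3 + \frac{1}{2 j j} = -3 + \frac{\frac{1}{2} \frac{1}{j}}{j} = -3 + \frac{1}{2 j^{2}}$)
$G = \sqrt{17843} \approx 133.58$
$Z{\left(h \right)} + G = \left(-3 + \frac{1}{2 \cdot 16}\right) + \sqrt{17843} = \left(-3 + \frac{1}{2} \cdot \frac{1}{16}\right) + \sqrt{17843} = \left(-3 + \frac{1}{32}\right) + \sqrt{17843} = - \frac{95}{32} + \sqrt{17843}$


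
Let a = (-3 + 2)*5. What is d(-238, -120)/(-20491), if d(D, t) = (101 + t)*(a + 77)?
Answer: 1368/20491 ≈ 0.066761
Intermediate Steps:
a = -5 (a = -1*5 = -5)
d(D, t) = 7272 + 72*t (d(D, t) = (101 + t)*(-5 + 77) = (101 + t)*72 = 7272 + 72*t)
d(-238, -120)/(-20491) = (7272 + 72*(-120))/(-20491) = (7272 - 8640)*(-1/20491) = -1368*(-1/20491) = 1368/20491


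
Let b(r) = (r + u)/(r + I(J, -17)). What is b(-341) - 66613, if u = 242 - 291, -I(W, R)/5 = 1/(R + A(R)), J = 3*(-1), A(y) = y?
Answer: -257321599/3863 ≈ -66612.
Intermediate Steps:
J = -3
I(W, R) = -5/(2*R) (I(W, R) = -5/(R + R) = -5*1/(2*R) = -5/(2*R))
u = -49
b(r) = (-49 + r)/(5/34 + r) (b(r) = (r - 49)/(r - 5/2/(-17)) = (-49 + r)/(r - 5/2*(-1/17)) = (-49 + r)/(r + 5/34) = (-49 + r)/(5/34 + r))
b(-341) - 66613 = 34*(-49 - 341)/(5 + 34*(-341)) - 66613 = 34*(-390)/(5 - 11594) - 66613 = 34*(-390)/(-11589) - 66613 = 34*(-1/11589)*(-390) - 66613 = 4420/3863 - 66613 = -257321599/3863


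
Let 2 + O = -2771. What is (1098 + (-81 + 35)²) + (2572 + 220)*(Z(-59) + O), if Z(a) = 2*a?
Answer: -8068458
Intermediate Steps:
O = -2773 (O = -2 - 2771 = -2773)
(1098 + (-81 + 35)²) + (2572 + 220)*(Z(-59) + O) = (1098 + (-81 + 35)²) + (2572 + 220)*(2*(-59) - 2773) = (1098 + (-46)²) + 2792*(-118 - 2773) = (1098 + 2116) + 2792*(-2891) = 3214 - 8071672 = -8068458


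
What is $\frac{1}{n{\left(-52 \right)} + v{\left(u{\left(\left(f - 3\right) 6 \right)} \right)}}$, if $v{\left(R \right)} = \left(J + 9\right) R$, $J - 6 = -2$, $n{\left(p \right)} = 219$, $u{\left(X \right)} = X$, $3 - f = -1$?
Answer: $\frac{1}{297} \approx 0.003367$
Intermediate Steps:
$f = 4$ ($f = 3 - -1 = 3 + 1 = 4$)
$J = 4$ ($J = 6 - 2 = 4$)
$v{\left(R \right)} = 13 R$ ($v{\left(R \right)} = \left(4 + 9\right) R = 13 R$)
$\frac{1}{n{\left(-52 \right)} + v{\left(u{\left(\left(f - 3\right) 6 \right)} \right)}} = \frac{1}{219 + 13 \left(4 - 3\right) 6} = \frac{1}{219 + 13 \cdot 1 \cdot 6} = \frac{1}{219 + 13 \cdot 6} = \frac{1}{219 + 78} = \frac{1}{297}$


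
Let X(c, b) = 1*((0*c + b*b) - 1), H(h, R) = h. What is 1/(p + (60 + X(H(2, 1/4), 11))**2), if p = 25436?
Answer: 1/57836 ≈ 1.7290e-5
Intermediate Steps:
X(c, b) = -1 + b**2 (X(c, b) = 1*((0 + b**2) - 1) = 1*(b**2 - 1) = 1*(-1 + b**2) = -1 + b**2)
1/(p + (60 + X(H(2, 1/4), 11))**2) = 1/(25436 + (60 + (-1 + 11**2))**2) = 1/(25436 + (60 + (-1 + 121))**2) = 1/(25436 + (60 + 120)**2) = 1/(25436 + 180**2) = 1/(25436 + 32400) = 1/57836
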